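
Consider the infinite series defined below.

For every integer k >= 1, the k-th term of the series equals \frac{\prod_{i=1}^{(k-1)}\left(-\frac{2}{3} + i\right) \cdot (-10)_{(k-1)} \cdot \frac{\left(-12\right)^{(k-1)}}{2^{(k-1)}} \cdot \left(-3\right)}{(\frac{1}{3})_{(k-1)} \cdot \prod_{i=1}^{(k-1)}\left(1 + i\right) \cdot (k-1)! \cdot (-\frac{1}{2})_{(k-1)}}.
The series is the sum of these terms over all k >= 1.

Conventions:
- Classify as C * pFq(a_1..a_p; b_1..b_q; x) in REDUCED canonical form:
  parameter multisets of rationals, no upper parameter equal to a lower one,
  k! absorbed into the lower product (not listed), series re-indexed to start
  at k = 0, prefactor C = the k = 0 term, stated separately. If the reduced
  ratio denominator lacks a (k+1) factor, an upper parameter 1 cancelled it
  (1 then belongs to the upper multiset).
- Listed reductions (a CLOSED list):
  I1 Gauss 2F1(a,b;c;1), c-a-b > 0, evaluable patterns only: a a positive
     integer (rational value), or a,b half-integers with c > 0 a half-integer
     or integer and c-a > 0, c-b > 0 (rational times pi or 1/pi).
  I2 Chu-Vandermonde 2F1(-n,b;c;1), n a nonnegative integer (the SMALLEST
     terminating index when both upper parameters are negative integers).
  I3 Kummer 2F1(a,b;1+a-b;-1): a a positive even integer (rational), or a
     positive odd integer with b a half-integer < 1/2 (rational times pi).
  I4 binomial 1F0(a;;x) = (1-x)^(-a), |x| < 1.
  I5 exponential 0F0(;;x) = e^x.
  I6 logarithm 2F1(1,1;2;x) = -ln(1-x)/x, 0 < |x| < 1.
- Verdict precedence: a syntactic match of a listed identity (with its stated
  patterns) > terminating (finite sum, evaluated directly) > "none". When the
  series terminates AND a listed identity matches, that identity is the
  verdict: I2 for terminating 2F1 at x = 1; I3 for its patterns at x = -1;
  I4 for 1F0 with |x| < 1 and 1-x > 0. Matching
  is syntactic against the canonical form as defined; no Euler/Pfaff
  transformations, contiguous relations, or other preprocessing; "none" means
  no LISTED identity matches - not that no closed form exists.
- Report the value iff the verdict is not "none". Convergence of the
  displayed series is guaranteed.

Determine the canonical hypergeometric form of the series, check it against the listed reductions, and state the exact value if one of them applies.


Reduced: x = -6, 1F2, upper = {-10}, lower = {-\frac{1}{2}, 2}, C = -3. Verdict: terminating - the sum ends at index 10 because -10 is a negative integer; exact evaluation follows. Sum: \frac{18205001935437}{818943125}.

First insight: from the first term -3: the two k-th powers (C = -3) combine into one argument.
Consecutive-term ratio: r(k) = -6 * (k-10) / [(k-\frac{1}{2}) (k+2) (k+1)] - poly over poly, x = -6 from leading terms; C = -3 at k = 0.


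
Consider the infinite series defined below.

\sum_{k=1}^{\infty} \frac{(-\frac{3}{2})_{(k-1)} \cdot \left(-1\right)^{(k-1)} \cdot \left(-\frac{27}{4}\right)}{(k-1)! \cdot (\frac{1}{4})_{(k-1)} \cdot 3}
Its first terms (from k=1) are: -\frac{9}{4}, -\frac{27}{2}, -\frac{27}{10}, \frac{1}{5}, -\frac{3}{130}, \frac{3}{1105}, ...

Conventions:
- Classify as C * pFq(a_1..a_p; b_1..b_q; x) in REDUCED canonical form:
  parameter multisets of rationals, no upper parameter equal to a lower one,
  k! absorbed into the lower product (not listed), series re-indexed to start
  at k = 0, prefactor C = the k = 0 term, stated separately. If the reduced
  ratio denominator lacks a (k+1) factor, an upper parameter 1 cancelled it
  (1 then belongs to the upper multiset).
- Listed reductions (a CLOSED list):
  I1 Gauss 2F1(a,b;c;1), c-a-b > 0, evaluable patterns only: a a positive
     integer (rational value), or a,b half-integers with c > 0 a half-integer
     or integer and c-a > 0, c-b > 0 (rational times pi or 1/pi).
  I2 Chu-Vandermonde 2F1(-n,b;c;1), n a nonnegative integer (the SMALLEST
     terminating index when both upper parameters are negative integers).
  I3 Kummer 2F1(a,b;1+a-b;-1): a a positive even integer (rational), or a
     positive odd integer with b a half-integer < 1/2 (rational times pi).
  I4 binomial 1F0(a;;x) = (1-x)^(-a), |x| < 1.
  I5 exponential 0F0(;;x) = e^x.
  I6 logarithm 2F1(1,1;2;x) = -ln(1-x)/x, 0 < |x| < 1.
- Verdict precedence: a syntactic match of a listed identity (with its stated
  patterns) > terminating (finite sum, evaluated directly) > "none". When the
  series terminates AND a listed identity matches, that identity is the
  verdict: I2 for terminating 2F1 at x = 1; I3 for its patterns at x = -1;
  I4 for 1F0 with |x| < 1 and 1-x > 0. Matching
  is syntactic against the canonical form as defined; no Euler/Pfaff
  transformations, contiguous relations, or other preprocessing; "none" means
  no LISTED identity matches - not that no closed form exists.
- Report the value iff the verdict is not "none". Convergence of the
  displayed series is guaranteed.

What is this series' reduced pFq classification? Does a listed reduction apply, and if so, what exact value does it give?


With C = -\frac{9}{4}: the canonical form is 1F1(-\frac{3}{2}; \frac{1}{4}; -1). Verdict: none - at argument -1 the multisets {-\frac{3}{2}} ; {\frac{1}{4}} match no listed identity.

Key step: t_0 = -\frac{9}{4} here, and the constant factors (C = -9/4) combine into one prefactor.
Consecutive-term ratio: r(k) = -1 * (k-\frac{3}{2}) / [(k+\frac{1}{4}) (k+1)] - rational; roots negated = parameters, x = -1, C = -\frac{9}{4}.


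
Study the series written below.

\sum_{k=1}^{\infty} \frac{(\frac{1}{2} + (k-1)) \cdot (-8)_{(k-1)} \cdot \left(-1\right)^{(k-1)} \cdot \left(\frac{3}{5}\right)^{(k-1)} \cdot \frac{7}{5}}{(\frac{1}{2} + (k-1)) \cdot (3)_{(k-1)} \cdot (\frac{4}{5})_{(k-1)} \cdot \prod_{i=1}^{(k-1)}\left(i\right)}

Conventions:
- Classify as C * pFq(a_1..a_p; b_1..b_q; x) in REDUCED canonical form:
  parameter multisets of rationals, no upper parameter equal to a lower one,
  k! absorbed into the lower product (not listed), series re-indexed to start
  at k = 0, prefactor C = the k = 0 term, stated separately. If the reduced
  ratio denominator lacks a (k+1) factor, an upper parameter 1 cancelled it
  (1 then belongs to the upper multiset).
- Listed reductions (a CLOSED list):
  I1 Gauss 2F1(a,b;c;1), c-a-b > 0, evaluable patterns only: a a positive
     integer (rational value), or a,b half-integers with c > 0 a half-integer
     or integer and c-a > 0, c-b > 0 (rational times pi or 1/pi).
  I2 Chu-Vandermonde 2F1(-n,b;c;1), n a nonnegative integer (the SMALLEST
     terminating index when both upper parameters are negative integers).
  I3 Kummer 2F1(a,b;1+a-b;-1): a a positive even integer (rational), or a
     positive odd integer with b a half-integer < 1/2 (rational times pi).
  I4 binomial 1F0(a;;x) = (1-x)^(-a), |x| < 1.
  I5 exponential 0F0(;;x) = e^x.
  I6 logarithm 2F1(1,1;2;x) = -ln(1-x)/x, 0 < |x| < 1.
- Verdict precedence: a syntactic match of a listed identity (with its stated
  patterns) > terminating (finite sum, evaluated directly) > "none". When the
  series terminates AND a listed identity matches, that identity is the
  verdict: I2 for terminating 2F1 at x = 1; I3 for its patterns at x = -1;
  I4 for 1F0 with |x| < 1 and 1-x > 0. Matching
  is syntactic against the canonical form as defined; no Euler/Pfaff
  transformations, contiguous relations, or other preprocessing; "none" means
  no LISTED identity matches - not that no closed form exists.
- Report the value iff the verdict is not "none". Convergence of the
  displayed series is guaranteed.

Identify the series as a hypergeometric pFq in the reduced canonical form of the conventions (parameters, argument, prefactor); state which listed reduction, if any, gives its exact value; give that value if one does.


With C = \frac{7}{5}: the canonical form is 1F2(-8; \frac{4}{5}, 3; -\frac{3}{5}). Verdict: terminating. With -8 upstairs the series is a 9-term polynomial sum; evaluated term by term. Exact value: \frac{26651752759843}{5237127168000}.

Structural cue: from the first term \frac{7}{5}: the product of the first k integers (C = 7/5, x = -3/5) is k!.
Adjacent-term ratio: r(k) = -\frac{3}{5} * (k-8) / [(k+\frac{4}{5}) (k+3) (k+1)] - rational in k. x = -\frac{3}{5}; t_0 = \frac{7}{5}; negate the roots.


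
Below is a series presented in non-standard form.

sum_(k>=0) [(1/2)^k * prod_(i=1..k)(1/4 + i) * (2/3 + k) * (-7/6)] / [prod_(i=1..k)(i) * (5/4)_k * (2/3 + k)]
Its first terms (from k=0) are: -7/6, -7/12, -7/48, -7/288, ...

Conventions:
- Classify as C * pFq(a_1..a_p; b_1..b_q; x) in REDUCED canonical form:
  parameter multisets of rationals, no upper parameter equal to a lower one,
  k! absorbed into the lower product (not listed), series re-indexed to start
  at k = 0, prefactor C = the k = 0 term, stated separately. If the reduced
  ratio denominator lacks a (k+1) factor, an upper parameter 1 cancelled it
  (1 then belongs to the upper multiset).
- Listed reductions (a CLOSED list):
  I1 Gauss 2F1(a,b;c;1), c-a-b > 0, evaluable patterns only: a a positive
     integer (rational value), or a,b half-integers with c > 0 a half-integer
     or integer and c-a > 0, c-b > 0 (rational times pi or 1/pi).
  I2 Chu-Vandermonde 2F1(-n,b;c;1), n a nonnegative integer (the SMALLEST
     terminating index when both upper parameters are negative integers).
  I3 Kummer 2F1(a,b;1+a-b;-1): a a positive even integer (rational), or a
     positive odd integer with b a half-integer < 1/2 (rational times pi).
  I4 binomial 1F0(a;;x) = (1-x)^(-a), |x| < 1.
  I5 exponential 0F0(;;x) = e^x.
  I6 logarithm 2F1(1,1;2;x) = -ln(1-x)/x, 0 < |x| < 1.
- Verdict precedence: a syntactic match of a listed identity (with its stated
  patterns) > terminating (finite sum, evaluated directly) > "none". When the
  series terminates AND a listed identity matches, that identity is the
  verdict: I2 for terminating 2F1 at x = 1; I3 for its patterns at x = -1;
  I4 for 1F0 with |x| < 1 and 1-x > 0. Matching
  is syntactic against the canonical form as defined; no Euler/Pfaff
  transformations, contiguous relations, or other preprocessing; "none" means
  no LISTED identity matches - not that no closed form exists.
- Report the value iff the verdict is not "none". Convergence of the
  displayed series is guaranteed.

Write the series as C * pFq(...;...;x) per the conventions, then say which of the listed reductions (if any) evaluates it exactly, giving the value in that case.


x = 1/2 here; the reduced form reads 0F0, upper {-}, lower {-}, C = -7/6. Verdict: the exponential series (I5) matches (the 0F0 exponential series at x = 1/2). Hence: (-7/6) * e^(1/2).

Key observation: x = (1/2) and the running product (C = -7/6) telescopes to a rising factorial.
Consecutive-term ratio: r(k) = (1/2) * 1 / [(k+1)] - rational; roots negated = parameters, x = (1/2), C = -7/6.


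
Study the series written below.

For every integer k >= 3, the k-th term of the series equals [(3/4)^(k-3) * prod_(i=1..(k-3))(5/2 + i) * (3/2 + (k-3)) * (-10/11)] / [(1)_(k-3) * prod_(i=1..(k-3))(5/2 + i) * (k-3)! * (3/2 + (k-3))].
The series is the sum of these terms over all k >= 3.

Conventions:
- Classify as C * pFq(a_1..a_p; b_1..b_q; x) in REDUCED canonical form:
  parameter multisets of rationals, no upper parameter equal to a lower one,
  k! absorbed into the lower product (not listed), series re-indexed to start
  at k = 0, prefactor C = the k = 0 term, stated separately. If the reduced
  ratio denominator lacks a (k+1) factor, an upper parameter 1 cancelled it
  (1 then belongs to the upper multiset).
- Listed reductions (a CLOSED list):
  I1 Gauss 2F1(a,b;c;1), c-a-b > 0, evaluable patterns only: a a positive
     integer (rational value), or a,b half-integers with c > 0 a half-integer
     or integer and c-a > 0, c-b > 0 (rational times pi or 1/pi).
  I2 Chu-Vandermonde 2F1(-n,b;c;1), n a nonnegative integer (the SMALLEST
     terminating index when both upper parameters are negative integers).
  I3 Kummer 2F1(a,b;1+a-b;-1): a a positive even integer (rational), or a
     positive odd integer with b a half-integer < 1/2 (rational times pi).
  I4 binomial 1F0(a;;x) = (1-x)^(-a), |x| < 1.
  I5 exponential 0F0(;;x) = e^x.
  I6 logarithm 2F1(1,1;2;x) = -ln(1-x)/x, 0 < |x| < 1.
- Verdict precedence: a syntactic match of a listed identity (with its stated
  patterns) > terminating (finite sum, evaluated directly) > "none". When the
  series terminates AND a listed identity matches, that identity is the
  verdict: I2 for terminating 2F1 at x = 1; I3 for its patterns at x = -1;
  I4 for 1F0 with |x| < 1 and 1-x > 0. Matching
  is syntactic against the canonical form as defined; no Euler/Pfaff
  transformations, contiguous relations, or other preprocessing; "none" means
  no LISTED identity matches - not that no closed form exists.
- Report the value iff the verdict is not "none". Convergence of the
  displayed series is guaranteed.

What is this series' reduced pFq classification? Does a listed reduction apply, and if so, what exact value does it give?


This is -10/11 * 0F1(-; 1; 3/4) in reduced canonical form. Verdict: none - at argument 3/4 the multisets {-} ; {1} match no listed identity.

The tell: x = (3/4) and k + 3/2 divides numerator and denominator alike; prefactor -10/11 after cancelling.
Adjacent-term ratio: r(k) = (3/4) * 1 / [(k+1) (k+1)] - rational in k, leading ratio (3/4); with t_0 = -10/11, classification follows.


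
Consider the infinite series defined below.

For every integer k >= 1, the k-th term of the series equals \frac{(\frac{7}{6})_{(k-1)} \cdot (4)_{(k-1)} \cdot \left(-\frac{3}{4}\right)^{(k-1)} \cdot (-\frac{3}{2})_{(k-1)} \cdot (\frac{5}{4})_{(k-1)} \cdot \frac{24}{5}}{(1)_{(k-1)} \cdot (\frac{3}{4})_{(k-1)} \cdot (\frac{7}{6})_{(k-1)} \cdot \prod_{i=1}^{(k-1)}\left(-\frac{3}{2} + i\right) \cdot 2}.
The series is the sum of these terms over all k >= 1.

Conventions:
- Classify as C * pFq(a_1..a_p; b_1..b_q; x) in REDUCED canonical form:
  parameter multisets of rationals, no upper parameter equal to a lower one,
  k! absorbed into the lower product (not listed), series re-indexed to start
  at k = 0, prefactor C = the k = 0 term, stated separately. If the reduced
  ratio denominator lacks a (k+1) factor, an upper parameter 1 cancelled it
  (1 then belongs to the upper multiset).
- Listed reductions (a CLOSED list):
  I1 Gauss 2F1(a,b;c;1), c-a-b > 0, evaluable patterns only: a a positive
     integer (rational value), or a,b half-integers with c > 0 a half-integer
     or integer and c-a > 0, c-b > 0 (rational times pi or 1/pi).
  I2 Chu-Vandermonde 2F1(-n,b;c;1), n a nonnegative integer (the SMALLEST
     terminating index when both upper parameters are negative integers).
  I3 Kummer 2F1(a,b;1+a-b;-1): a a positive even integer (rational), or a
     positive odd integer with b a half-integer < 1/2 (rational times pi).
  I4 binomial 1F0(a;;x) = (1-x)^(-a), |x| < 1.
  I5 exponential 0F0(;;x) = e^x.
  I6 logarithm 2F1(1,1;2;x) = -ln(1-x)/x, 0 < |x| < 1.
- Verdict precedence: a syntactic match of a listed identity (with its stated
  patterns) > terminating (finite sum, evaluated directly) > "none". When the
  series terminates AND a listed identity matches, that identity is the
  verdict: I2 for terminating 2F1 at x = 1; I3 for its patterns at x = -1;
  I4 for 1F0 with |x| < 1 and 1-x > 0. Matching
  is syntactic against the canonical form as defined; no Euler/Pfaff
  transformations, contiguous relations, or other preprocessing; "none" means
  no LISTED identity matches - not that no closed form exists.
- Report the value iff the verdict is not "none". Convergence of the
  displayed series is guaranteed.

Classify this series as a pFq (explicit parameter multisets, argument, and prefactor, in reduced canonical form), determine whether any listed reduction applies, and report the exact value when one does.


Prefactor \frac{12}{5}, argument -\frac{3}{4}: 3F2 with upper {-\frac{3}{2}, \frac{5}{4}, 4} over lower {-\frac{1}{2}, \frac{3}{4}}. Verdict: none. No listed pattern accepts 3F2(-\frac{3}{2}, \frac{5}{4}, 4; -\frac{1}{2}, \frac{3}{4}; -\frac{3}{4}).

Key step: t_0 being \frac{12}{5}, the parameter 7/6 appears in both the upper and lower lists and cancels.
Term ratio: r(k) = -\frac{3}{4} * (k-\frac{3}{2}) (k+\frac{5}{4}) (k+4) / [(k-\frac{1}{2}) (k+\frac{3}{4}) (k+1)] - rational; roots negated = parameters, x = -\frac{3}{4}, C = \frac{12}{5}.


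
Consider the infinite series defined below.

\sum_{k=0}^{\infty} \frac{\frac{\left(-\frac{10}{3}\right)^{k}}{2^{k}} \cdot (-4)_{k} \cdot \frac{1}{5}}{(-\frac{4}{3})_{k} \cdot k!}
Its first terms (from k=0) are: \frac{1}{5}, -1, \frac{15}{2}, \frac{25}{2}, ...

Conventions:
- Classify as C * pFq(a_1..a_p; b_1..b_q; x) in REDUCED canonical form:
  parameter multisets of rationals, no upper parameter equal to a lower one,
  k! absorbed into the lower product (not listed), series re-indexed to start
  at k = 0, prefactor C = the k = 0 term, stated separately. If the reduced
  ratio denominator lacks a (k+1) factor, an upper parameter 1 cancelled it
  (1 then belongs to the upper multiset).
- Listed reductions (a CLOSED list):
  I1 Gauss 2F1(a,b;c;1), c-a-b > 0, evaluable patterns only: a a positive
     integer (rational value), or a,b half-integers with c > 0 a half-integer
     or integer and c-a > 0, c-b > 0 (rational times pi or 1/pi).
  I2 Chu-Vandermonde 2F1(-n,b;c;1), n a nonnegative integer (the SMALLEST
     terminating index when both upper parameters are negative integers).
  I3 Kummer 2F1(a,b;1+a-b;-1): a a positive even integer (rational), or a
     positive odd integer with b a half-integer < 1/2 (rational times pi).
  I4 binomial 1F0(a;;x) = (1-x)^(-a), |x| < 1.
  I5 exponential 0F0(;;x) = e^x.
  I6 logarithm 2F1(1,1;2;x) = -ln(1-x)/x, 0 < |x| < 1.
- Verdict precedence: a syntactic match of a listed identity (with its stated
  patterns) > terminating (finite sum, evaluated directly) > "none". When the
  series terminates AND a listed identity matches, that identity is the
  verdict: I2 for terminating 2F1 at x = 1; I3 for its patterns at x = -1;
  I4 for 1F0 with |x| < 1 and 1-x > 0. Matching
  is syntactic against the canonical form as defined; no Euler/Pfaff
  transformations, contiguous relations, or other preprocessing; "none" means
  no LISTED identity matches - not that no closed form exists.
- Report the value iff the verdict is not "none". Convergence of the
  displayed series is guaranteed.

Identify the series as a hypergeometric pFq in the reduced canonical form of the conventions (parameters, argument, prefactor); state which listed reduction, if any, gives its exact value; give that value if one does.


Canonical form: C = \frac{1}{5} times 1F1 with upper {-4}, lower {-\frac{4}{3}}, x = -\frac{5}{3}. Verdict: terminating. With -4 upstairs the series is a 5-term polynomial sum; evaluated term by term. Hence: \frac{893}{40}.

First insight: t_0 = \frac{1}{5} here, and the two k-th powers (C = 1/5, x = -5/3) combine into one argument.
Adjacent-term ratio: r(k) = -\frac{5}{3} * (k-4) / [(k-\frac{4}{3}) (k+1)] - rational in k. x = -\frac{5}{3}; t_0 = \frac{1}{5}; negate the roots.


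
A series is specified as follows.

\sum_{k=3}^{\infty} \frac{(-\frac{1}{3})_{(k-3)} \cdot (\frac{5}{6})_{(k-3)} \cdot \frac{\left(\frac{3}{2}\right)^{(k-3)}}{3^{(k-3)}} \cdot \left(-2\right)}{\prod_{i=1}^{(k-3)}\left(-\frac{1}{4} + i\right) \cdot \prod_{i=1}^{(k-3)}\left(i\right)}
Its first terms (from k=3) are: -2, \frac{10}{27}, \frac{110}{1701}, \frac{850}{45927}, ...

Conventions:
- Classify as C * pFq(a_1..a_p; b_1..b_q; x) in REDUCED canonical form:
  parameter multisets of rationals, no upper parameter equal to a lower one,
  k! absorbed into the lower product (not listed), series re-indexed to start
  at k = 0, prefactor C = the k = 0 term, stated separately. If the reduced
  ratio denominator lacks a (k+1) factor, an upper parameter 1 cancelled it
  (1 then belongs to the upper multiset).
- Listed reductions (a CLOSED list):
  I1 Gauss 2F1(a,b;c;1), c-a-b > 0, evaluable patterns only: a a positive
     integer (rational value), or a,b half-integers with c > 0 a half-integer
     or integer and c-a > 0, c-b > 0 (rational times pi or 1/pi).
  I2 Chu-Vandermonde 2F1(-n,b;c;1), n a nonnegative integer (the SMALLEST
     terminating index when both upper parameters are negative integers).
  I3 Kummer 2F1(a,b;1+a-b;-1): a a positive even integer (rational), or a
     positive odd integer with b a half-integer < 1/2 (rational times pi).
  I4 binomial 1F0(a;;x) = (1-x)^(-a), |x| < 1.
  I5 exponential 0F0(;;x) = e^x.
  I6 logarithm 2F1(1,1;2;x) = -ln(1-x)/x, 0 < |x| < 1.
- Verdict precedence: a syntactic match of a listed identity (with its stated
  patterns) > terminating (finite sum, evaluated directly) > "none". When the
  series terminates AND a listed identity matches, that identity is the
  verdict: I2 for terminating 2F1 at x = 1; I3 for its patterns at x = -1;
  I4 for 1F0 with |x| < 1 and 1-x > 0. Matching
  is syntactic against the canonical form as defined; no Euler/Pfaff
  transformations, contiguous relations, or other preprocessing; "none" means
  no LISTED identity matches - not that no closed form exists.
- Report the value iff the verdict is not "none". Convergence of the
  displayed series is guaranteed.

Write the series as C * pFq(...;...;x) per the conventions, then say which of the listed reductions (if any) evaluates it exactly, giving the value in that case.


Classification (C = -2): 2F1 with upper {-\frac{1}{3}, \frac{5}{6}}, lower {\frac{3}{4}}, argument x = \frac{1}{2}. Verdict: no listed reduction: x = \frac{1}{2} and upper {-\frac{1}{3}, \frac{5}{6}} fail every I1-I6 pattern.

Key step: x = \frac{1}{2} and the two k-th powers (C = -2) combine into one argument.
Adjacent-term ratio: r(k) = \frac{1}{2} * (k-\frac{1}{3}) (k+\frac{5}{6}) / [(k+\frac{3}{4}) (k+1)] - rational; roots negated = parameters, x = \frac{1}{2}, C = -2.


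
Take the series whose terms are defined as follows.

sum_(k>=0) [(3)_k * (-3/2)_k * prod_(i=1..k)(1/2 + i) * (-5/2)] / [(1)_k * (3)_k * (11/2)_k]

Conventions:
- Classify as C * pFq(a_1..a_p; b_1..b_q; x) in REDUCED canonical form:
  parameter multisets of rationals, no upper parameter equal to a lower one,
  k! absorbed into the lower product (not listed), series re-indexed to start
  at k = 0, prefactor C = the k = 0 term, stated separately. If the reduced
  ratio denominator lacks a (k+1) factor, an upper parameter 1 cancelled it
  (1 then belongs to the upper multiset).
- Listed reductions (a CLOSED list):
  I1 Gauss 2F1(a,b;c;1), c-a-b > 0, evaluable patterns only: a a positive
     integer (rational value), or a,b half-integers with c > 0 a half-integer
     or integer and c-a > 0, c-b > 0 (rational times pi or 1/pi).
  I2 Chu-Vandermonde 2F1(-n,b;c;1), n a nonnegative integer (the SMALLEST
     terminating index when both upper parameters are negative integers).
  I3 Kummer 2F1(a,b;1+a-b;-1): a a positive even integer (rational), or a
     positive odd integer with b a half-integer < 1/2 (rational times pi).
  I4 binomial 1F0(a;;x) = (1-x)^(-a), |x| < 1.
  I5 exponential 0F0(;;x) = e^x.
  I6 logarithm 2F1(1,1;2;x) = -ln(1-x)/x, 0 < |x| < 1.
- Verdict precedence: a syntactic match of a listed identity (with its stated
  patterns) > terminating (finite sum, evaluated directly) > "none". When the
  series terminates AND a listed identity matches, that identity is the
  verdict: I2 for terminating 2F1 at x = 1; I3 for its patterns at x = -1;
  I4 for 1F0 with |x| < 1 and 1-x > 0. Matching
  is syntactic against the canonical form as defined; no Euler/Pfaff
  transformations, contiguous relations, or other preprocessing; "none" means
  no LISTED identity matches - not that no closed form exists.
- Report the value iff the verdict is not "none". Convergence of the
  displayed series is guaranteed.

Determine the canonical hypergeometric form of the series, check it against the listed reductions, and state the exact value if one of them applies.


The tell: t_0 being -5/2, (1)_k (prefactor -5/2) is k! itself.
Term ratio: r(k) = 1 * (k-3/2) (k+3/2) / [(k+11/2) (k+1)] - rational in k, leading ratio 1; with t_0 = -5/2, classification follows.

At argument 1: a 2F1 with upper {-3/2, 3/2}, lower {11/2}, scaled by C = -5/2. Verdict: Gauss's theorem I1 (half-integer case) matches (x = 1; upper {-3/2, 3/2} half-integers, c = 11/2 in the evaluable pattern). Hence: (-33075/65536) * pi.


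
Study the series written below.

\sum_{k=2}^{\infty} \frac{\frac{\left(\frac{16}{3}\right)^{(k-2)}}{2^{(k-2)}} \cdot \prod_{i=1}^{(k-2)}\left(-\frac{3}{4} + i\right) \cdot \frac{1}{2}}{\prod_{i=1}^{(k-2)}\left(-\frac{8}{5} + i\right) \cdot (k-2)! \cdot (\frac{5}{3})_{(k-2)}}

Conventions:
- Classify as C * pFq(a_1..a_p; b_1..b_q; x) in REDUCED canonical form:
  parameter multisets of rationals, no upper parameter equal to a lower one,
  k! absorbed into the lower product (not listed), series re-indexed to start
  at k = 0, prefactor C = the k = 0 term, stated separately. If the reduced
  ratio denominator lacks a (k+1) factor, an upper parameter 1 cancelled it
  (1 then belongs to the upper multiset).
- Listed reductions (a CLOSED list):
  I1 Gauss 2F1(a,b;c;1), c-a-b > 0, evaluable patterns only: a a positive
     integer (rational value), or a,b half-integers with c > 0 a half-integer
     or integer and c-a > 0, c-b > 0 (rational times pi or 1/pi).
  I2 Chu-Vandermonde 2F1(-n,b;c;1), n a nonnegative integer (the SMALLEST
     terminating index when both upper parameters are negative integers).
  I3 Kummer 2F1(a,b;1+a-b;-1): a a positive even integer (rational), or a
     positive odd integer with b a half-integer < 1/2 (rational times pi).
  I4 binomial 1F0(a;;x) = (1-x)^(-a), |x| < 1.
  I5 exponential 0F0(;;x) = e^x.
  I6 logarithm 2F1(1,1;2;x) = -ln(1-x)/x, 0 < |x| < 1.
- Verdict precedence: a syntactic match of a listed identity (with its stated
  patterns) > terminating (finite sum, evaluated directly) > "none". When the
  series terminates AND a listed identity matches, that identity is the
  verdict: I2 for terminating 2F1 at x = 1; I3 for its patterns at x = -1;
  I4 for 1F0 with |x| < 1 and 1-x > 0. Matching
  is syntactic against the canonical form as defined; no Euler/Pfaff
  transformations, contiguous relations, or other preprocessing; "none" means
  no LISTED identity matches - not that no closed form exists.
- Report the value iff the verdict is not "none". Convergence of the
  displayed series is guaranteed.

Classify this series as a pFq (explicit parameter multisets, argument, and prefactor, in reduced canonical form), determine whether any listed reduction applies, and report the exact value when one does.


First insight: with t_0 = \frac{1}{2}, the two k-th powers (C = 1/2) combine into one argument.
Consecutive-term ratio: r(k) = \frac{8}{3} * (k+\frac{1}{4}) / [(k-\frac{3}{5}) (k+\frac{5}{3}) (k+1)] - rational in k. x = \frac{8}{3}; t_0 = \frac{1}{2}; negate the roots.

Reduced: x = \frac{8}{3}, 1F2, upper = {\frac{1}{4}}, lower = {-\frac{3}{5}, \frac{5}{3}}, C = \frac{1}{2}. Verdict: none. A 1F2 with upper {\frac{1}{4}} fits none of I1-I6 at x = \frac{8}{3}; the sum runs forever.


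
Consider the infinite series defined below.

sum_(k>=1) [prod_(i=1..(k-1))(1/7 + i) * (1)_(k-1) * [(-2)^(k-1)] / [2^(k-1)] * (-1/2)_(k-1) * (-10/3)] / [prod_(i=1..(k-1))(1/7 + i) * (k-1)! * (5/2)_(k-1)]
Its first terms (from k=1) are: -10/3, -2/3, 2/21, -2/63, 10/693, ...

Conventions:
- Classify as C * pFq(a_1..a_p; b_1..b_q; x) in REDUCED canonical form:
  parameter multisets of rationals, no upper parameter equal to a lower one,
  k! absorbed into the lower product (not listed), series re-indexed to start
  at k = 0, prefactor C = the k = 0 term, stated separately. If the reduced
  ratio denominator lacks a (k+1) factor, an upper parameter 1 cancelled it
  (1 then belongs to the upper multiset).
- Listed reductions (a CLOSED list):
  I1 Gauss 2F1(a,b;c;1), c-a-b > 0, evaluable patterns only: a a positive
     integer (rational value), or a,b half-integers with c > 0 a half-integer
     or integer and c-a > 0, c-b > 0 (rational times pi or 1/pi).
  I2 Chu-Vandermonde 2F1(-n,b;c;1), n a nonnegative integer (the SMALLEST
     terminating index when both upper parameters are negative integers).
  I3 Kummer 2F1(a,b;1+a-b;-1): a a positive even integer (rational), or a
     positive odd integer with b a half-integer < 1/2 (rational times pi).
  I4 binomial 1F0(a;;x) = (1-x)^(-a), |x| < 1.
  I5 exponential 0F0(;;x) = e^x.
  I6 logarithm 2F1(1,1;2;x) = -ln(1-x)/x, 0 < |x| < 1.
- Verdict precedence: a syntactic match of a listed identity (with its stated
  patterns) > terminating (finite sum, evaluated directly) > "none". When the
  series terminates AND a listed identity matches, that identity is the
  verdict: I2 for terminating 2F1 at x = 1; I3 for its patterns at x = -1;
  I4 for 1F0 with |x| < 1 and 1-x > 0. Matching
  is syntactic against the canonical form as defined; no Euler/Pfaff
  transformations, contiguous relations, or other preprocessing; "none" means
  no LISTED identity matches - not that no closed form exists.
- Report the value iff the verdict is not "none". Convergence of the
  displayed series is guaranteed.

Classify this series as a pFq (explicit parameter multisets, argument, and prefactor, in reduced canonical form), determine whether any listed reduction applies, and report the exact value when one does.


Key observation: with t_0 = -10/3, the two k-th powers (C = -10/3, x = -1) combine into one argument.
Term ratio: r(k) = (-1) * (k-1/2) (k+1) / [(k+5/2) (k+1)] ; factor over Q: parameters, x = (-1), and C = -10/3.

Classification (C = -10/3): 2F1 with upper {-1/2, 1}, lower {5/2}, argument x = -1. Verdict: Kummer's theorem (I3) fires (x = -1; c = 5/2 equals 1+a-b for upper {-1/2, 1}: listed pattern). Value: (-5/4) * pi.


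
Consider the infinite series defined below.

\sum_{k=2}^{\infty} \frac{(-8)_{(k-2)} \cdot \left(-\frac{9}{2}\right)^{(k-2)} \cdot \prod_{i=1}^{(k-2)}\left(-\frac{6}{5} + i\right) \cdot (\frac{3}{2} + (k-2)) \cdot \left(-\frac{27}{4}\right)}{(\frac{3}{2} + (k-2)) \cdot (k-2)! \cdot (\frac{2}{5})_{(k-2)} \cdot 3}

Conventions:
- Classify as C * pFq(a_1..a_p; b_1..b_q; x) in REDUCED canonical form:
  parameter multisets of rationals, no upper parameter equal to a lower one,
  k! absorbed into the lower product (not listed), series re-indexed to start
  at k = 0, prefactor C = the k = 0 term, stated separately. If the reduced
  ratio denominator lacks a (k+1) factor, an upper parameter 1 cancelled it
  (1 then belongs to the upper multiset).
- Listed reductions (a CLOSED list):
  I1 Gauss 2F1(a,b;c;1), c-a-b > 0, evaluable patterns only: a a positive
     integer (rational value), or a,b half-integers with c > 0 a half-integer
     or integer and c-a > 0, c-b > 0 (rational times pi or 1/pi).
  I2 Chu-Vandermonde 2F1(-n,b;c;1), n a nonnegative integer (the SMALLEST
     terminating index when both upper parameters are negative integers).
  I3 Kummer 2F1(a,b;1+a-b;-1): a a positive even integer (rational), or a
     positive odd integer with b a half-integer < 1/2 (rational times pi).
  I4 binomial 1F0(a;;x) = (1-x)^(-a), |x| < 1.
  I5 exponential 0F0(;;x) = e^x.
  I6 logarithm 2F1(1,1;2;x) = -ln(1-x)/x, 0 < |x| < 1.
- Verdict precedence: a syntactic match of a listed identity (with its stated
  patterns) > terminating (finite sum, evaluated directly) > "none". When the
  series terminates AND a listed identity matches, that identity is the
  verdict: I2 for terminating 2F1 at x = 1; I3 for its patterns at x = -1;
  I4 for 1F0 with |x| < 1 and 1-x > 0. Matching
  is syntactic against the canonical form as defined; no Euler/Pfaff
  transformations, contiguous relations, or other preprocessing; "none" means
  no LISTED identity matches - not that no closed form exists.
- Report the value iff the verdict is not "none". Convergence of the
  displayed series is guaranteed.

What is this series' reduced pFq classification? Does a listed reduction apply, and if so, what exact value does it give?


Canonical form: C = -\frac{9}{4} times 2F1 with upper {-8, -\frac{1}{5}}, lower {\frac{2}{5}}, x = -\frac{9}{2}. Verdict: terminating - upper -8 stops the sum at k = 8; the 9 terms are added exactly. Exact value: \frac{633344034375}{2576384}.

First insight: from the first term -\frac{9}{4}: k + 3/2 divides numerator and denominator alike; prefactor -9/4 after cancelling.
Consecutive-term ratio: r(k) = -\frac{9}{2} * (k-8) (k-\frac{1}{5}) / [(k+\frac{2}{5}) (k+1)] - rational in k, leading ratio -\frac{9}{2}; with t_0 = -\frac{9}{4}, classification follows.


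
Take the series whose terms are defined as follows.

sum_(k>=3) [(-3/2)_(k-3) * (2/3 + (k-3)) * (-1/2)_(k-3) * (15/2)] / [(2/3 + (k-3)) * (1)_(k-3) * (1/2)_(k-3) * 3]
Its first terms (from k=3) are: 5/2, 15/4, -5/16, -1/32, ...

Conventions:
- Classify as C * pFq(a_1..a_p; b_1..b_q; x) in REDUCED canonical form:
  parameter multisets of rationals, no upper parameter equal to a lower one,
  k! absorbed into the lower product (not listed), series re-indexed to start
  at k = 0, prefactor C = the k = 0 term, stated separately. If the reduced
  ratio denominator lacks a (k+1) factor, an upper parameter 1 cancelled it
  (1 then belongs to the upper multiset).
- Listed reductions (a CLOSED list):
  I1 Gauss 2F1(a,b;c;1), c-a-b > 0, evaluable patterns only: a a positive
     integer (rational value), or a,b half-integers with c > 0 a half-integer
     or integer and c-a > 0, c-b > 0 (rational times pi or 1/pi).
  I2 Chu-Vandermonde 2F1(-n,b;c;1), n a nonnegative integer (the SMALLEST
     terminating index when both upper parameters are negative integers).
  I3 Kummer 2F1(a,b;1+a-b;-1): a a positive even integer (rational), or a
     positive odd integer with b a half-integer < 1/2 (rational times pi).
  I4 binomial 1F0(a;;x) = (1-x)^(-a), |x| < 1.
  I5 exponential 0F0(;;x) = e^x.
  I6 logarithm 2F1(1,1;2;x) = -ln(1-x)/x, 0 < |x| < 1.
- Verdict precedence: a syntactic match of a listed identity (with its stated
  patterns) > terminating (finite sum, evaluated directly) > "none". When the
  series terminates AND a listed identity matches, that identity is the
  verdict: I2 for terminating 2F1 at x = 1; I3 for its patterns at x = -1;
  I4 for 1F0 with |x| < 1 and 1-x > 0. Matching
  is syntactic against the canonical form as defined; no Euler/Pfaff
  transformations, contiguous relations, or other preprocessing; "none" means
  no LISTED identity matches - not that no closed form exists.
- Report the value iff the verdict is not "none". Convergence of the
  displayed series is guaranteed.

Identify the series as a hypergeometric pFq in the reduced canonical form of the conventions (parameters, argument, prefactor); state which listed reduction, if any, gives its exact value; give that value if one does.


Classification (C = 5/2): 2F1 with upper {-3/2, -1/2}, lower {1/2}, argument x = 1. Verdict at x = 1: Gauss's theorem I1 (half-integer case) matches (x = 1; upper {-3/2, -1/2} half-integers, c = 1/2 in the evaluable pattern). Its exact value is (15/8) * pi.

Key step: from the first term 5/2: (1)_k (C = 5/2, x = 1) is k! itself.
Step ratio: r(k) = 1 * (k-3/2) (k-1/2) / [(k+1/2) (k+1)] - rational in k, leading ratio 1; with t_0 = 5/2, classification follows.


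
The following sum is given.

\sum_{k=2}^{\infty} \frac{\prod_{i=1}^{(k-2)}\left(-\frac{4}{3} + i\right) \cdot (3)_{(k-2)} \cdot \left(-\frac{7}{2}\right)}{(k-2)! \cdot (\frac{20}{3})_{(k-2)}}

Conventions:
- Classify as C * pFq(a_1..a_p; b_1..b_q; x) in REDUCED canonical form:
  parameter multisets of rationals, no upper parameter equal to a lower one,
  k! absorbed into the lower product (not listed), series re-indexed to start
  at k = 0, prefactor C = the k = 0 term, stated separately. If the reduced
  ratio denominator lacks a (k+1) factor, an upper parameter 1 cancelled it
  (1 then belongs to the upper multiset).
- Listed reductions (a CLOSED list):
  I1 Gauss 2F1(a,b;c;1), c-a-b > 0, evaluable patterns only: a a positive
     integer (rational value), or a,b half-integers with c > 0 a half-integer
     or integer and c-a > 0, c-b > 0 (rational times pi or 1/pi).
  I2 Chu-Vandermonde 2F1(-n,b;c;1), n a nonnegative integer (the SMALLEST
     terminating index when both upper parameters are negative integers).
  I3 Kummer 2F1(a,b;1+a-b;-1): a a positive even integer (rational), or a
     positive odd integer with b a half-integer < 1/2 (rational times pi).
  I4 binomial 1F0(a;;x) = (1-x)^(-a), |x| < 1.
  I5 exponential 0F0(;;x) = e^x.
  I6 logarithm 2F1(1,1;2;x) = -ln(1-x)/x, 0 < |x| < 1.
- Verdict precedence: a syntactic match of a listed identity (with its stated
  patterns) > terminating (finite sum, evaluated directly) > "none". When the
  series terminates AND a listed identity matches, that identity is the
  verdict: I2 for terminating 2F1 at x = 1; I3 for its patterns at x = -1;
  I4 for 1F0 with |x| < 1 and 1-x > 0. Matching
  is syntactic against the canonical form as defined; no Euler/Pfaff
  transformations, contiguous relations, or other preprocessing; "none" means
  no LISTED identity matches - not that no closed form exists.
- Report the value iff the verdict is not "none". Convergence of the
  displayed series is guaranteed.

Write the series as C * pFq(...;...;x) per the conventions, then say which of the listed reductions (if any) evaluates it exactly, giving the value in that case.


The series (x = 1) is 2F1: upper {-\frac{1}{3}, 3}, lower {\frac{20}{3}}, prefactor -\frac{7}{2}. Verdict: this is Gauss's theorem (I1) (x = 1: the Gamma ratio telescopes since c-a-b = 4 > 0 and a = 3 in Z>0). Hence: -\frac{9163}{3240}.

The tell: x = 1 and the running product (C = -7/2) telescopes to a rising factorial.
Term ratio: r(k) = 1 * (k-\frac{1}{3}) (k+3) / [(k+\frac{20}{3}) (k+1)] - poly over poly, x = 1 from leading terms; C = -\frac{7}{2} at k = 0.


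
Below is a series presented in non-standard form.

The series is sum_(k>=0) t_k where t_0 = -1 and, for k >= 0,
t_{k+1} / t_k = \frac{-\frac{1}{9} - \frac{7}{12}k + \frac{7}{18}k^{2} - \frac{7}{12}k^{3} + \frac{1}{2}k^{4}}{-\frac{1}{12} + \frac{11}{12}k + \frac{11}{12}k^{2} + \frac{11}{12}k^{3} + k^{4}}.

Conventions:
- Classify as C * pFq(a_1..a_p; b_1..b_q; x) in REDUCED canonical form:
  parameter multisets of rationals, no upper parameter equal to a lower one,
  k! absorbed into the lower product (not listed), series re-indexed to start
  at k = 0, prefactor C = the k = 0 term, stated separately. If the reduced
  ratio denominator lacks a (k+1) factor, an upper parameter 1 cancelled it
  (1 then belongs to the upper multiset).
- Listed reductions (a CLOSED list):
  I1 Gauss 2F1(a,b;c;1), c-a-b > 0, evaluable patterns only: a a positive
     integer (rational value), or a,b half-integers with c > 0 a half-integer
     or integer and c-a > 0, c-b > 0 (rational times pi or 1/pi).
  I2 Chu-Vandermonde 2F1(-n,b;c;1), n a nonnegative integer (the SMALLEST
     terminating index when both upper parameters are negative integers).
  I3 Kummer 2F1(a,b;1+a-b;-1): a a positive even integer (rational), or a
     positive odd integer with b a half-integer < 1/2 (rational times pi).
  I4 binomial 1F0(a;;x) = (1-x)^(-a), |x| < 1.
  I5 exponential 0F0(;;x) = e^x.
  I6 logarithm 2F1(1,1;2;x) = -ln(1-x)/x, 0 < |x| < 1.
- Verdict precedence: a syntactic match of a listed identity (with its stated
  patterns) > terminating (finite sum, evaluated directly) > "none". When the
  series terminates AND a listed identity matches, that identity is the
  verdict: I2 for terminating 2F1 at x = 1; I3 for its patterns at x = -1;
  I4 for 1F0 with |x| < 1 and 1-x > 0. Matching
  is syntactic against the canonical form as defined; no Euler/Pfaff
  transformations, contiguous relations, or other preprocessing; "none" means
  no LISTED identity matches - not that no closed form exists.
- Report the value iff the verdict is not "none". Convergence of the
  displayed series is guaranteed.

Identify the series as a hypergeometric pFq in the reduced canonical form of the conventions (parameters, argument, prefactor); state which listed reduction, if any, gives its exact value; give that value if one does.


This is -1 * 2F1(-\frac{4}{3}, \frac{1}{6}; -\frac{1}{12}; \frac{1}{2}) in reduced canonical form. Verdict: no listed reduction: x = \frac{1}{2} and upper {-\frac{4}{3}, \frac{1}{6}} fail every I1-I6 pattern.

Key step: with t_0 = -1, roots of the ratio polynomials (C = -1, x = 1/2) are the negated parameters.
Adjacent-term ratio: r(k) = \frac{1}{2} * (k-\frac{4}{3}) (k+\frac{1}{6}) / [(k-\frac{1}{12}) (k+1)] - rational in k, leading ratio \frac{1}{2}; with t_0 = -1, classification follows.
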